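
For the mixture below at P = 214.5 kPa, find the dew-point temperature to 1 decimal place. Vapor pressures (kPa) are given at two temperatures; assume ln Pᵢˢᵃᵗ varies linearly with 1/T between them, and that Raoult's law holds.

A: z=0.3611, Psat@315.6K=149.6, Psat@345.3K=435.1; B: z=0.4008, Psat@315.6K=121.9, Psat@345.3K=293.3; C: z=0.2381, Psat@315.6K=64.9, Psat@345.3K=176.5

T = 336.4 K

Dew-point temperature: Σzᵢ·P/Pᵢˢᵃᵗ(T) = 1. Interpolate ln Pᵢˢᵃᵗ = aᵢ + bᵢ/T.
  T = 315.6 K: ΣzᵢP/Pᵢˢᵃᵗ = 2.0100
  T = 345.3 K: ΣzᵢP/Pᵢˢᵃᵗ = 0.7605
  T = 330.5 K: ΣzᵢP/Pᵢˢᵃᵗ = 1.2068
  T = 337.9 K: ΣzᵢP/Pᵢˢᵃᵗ = 0.9530
  T = 334.2 K: ΣzᵢP/Pᵢˢᵃᵗ = 1.0710
  T = 336.0 K: ΣzᵢP/Pᵢˢᵃᵗ = 1.0115
Interpolating between 336.0 K and 337.9 K gives T ≈ 336.4 K.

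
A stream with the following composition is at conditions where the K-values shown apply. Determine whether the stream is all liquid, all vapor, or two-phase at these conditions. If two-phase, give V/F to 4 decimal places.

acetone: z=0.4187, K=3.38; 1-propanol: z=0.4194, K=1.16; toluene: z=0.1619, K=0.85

all vapor

ΣzᵢKᵢ = 2.0393; Σzᵢ/Kᵢ = 0.6759.
Since Σzᵢ/Kᵢ < 1 the mixture is above its dew point — single vapor phase.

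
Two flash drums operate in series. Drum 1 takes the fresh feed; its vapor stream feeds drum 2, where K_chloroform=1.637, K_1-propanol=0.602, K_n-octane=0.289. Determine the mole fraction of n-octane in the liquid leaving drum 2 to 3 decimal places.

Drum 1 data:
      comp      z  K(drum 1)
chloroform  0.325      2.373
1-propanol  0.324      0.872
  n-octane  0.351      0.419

Drum 1:
Newton iteration, ψ₁⁰ = 0.34:
  ψ₁ = 0.340: g = 0.0067, g' = -0.475 → ψ₁ = 0.354
Converged at ψ₁ = 0.354.
Drum-1 compositions:
  chloroform: x = 0.219, y = 0.519
  1-propanol: x = 0.339, y = 0.296
  n-octane: x = 0.442, y = 0.185
Drum-2 feed = drum-1 vapor: z₂ = (0.5189, 0.2959, 0.1852).
Drum 2:
Material balance + equilibrium reduce to Σ zᵢ(Kᵢ−1)/(1+ψ₂(Kᵢ−1)) = 0.
Feasibility: ΣzᵢKᵢ = 1.081, Σzᵢ/Kᵢ = 1.449 — both > 1, two phases present.
Newton iteration, ψ₂⁰ = 0.5:
  ψ₂ = 0.500: g = -0.1007, g' = -0.420 → ψ₂ = 0.260
  ψ₂ = 0.260: g = -0.0094, g' = -0.354 → ψ₂ = 0.234
Converged at ψ₂ = 0.234.
  chloroform: x = 0.452, y = 0.739
  1-propanol: x = 0.326, y = 0.196
  n-octane: x = 0.222, y = 0.064

x_n-octane (drum 2) = 0.222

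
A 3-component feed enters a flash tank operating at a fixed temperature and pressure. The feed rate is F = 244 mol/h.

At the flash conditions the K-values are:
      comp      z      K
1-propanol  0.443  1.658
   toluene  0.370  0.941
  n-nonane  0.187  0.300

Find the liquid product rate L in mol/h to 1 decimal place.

Rachford–Rice: g(β) = Σ zᵢ(Kᵢ−1)/(1+β(Kᵢ−1)) = 0.
g(0) = ΣzᵢKᵢ − 1 = 0.139 and g(1) = 1 − Σzᵢ/Kᵢ = -0.284, so a root lies in (0, 1).
Iterate (Newton) starting at β = 0.5:
  β = 0.500: g = -0.0045, g' = -0.327 → β = 0.486
Converged at β = 0.486.
Then V = β·F = 0.4860·244 = 118.6 mol/h and L = F − V = 125.4 mol/h.

L = 125.4 mol/h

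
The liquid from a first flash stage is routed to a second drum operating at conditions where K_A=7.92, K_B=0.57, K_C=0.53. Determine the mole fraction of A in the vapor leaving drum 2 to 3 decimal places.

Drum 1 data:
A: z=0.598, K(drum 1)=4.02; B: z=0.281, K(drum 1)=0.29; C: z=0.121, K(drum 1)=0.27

Drum 1:
Let ψ₁ = V/F and solve Σ zᵢ(Kᵢ−1)/(1+ψ₁(Kᵢ−1)) = 0.
Feasibility: ΣzᵢKᵢ = 2.518, Σzᵢ/Kᵢ = 1.566 — both > 1, two phases present.
Iterate (Newton) starting at ψ₁ = 0.58:
  ψ₁ = 0.580: g = 0.1640, g' = -1.324 → ψ₁ = 0.704
  ψ₁ = 0.704: g = -0.0027, g' = -1.397 → ψ₁ = 0.702
Converged at ψ₁ = 0.702.
Drum-1 compositions:
  A: x = 0.192, y = 0.771
  B: x = 0.560, y = 0.162
  C: x = 0.248, y = 0.067
Drum-2 feed = drum-1 liquid: z₂ = (0.1917, 0.5602, 0.2482).
Drum 2:
Material balance + equilibrium reduce to Σ zᵢ(Kᵢ−1)/(1+ψ₂(Kᵢ−1)) = 0.
Feasibility: ΣzᵢKᵢ = 1.969, Σzᵢ/Kᵢ = 1.475 — both > 1, two phases present.
Newton–Raphson from ψ₂ = 0.5:
  ψ₂ = 0.500: g = -0.1619, g' = -0.723 → ψ₂ = 0.276
  ψ₂ = 0.276: g = 0.0483, g' = -1.289 → ψ₂ = 0.314
  ψ₂ = 0.314: g = 0.0032, g' = -1.127 → ψ₂ = 0.316
Converged at ψ₂ = 0.316.
  A: x = 0.060, y = 0.476
  B: x = 0.648, y = 0.370
  C: x = 0.292, y = 0.155

y_A (drum 2) = 0.476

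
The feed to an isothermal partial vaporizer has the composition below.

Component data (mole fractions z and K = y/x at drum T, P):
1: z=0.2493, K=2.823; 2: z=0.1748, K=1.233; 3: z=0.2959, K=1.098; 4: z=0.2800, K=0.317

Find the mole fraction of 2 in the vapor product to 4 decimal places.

Iterate (Newton) starting at V/F = 0.66:
  V/F = 0.6600: g = -0.07939, g' = -0.6133 → V/F = 0.5306
  V/F = 0.5306: g = -0.00509, g' = -0.5454 → V/F = 0.5212
Converged at V/F = 0.5212.
Compositions from xᵢ = zᵢ/(1+V/F(Kᵢ−1)), yᵢ = Kᵢxᵢ:
  1: x = 0.1278, y = 0.3609
  2: x = 0.1559, y = 0.1922
  3: x = 0.2815, y = 0.3091
  4: x = 0.4348, y = 0.1378

y_2 = 0.1922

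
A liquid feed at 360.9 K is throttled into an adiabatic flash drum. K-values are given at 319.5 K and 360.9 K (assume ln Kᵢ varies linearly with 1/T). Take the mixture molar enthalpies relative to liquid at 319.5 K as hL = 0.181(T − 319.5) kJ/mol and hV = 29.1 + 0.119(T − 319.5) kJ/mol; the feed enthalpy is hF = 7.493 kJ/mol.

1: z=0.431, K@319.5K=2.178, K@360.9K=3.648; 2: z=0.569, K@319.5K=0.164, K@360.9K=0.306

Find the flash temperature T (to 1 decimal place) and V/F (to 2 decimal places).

T = 332.3 K, V/F = 0.18

Adiabatic flash: solve Rachford–Rice at each trial T, then check hF = ψ·hV(T) + (1−ψ)·hL(T).
  T = 319.5 K: K = (2.178, 0.164), RR gives ψ = 0.033, H_out = 0.947 kJ/mol
  T = 360.9 K: K = (3.648, 0.306), RR gives ψ = 0.406, H_out = 18.270 kJ/mol
  T = 340.2 K: K = (2.863, 0.228), RR gives ψ = 0.253, H_out = 10.788 kJ/mol
  T = 329.9 K: K = (2.510, 0.195), RR gives ψ = 0.158, H_out = 6.386 kJ/mol
  T = 335.0 K: K = (2.682, 0.211), RR gives ψ = 0.208, H_out = 8.654 kJ/mol
  T = 332.4 K: K = (2.593, 0.203), RR gives ψ = 0.183, H_out = 7.523 kJ/mol
  T = 331.1 K: K = (2.550, 0.198), RR gives ψ = 0.170, H_out = 6.938 kJ/mol
Linear interpolation between T = 331.1 (H_out = 6.938) and T = 332.4 (H_out = 7.523) on hF = 7.493 gives T ≈ 332.3 K, at which ψ = 0.18.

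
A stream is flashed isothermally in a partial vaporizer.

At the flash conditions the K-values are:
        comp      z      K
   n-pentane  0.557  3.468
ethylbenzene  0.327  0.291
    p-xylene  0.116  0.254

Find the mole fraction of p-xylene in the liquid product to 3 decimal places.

x_p-xylene = 0.209

Rachford–Rice: g(ψ) = Σ zᵢ(Kᵢ−1)/(1+ψ(Kᵢ−1)) = 0.
Check two-phase: ΣzᵢKᵢ = 2.056 > 1 and Σzᵢ/Kᵢ = 1.741 > 1, so g(0) = 1.056 > 0 and g(1) = -0.741 < 0.
Iterate (Newton) starting at ψ = 0.5:
  ψ = 0.500: g = 0.1182, g' = -1.239 → ψ = 0.595
Converged at ψ = 0.595.
Compositions from xᵢ = zᵢ/(1+ψ(Kᵢ−1)), yᵢ = Kᵢxᵢ:
  n-pentane: x = 0.226, y = 0.782
  ethylbenzene: x = 0.566, y = 0.165
  p-xylene: x = 0.209, y = 0.053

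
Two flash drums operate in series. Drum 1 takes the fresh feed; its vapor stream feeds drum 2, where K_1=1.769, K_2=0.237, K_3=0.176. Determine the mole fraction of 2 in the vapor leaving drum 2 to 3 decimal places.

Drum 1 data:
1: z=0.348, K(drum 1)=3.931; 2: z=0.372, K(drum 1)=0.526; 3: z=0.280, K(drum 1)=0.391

y_2 (drum 2) = 0.073

Drum 1:
Rachford–Rice: g(ψ₁) = Σ zᵢ(Kᵢ−1)/(1+ψ₁(Kᵢ−1)) = 0.
Feasibility: ΣzᵢKᵢ = 1.673, Σzᵢ/Kᵢ = 1.512 — both > 1, two phases present.
Iterate (Newton) starting at ψ₁ = 0.5:
  ψ₁ = 0.500: g = -0.0626, g' = -0.850 → ψ₁ = 0.426
  ψ₁ = 0.426: g = 0.0021, g' = -0.911 → ψ₁ = 0.429
Converged at ψ₁ = 0.429.
Drum-1 compositions:
  1: x = 0.154, y = 0.606
  2: x = 0.467, y = 0.246
  3: x = 0.379, y = 0.148
Drum-2 feed = drum-1 vapor: z₂ = (0.6063, 0.2456, 0.1482).
Drum 2:
Iterate (Newton) starting at ψ₂ = 0.5:
  ψ₂ = 0.500: g = -0.1738, g' = -0.852 → ψ₂ = 0.296
  ψ₂ = 0.296: g = -0.0237, g' = -0.652 → ψ₂ = 0.260
  ψ₂ = 0.260: g = -0.0003, g' = -0.634 → ψ₂ = 0.259
Converged at ψ₂ = 0.259.
  1: x = 0.506, y = 0.894
  2: x = 0.306, y = 0.073
  3: x = 0.188, y = 0.033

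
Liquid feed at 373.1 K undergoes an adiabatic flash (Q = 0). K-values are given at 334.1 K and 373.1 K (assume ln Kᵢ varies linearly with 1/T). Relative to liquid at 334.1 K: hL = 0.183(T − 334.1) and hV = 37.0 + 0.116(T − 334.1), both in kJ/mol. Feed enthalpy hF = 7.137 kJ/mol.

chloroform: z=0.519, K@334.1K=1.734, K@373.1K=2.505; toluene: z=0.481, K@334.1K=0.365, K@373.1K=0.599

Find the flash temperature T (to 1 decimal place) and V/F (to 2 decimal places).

Adiabatic flash: solve Rachford–Rice at each trial T, then check hF = ψ·hV(T) + (1−ψ)·hL(T).
  T = 334.1 K: K = (1.734, 0.365), RR gives ψ = 0.162, H_out = 5.994 kJ/mol
  T = 373.1 K: K = (2.505, 0.599), RR gives ψ = 0.975, H_out = 40.653 kJ/mol
  T = 353.6 K: K = (2.105, 0.474), RR gives ψ = 0.552, H_out = 23.256 kJ/mol
  T = 343.9 K: K = (1.917, 0.418), RR gives ψ = 0.367, H_out = 15.125 kJ/mol
  T = 339.0 K: K = (1.824, 0.391), RR gives ψ = 0.269, H_out = 10.749 kJ/mol
  T = 336.6 K: K = (1.780, 0.378), RR gives ψ = 0.218, H_out = 8.479 kJ/mol
  T = 335.4 K: K = (1.758, 0.372), RR gives ψ = 0.191, H_out = 7.303 kJ/mol
Linear interpolation between T = 334.1 (H_out = 5.994) and T = 335.4 (H_out = 7.303) on hF = 7.137 gives T ≈ 335.2 K, at which ψ = 0.19.

T = 335.2 K, V/F = 0.19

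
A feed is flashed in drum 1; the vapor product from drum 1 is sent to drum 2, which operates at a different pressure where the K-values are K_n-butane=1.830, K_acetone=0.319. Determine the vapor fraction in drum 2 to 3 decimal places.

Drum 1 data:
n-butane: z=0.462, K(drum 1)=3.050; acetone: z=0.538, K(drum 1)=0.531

V/F (drum 2) = 0.313

Drum 1:
Binary case is linear: z₁(K₁−1)(1+ψ₁(K₂−1)) + z₂(K₂−1)(1+ψ₁(K₁−1)) = 0
⇒ ψ₁ = [z₁(K₁−1)+z₂(K₂−1)] / [−(K₁−1)(K₂−1)] = 0.6948/0.9614 = 0.723
Drum-1 compositions:
  n-butane: x = 0.186, y = 0.568
  acetone: x = 0.814, y = 0.432
Drum-2 feed = drum-1 vapor: z₂ = (0.5679, 0.4321).
Drum 2:
Material balance + equilibrium reduce to Σ zᵢ(Kᵢ−1)/(1+ψ₂(Kᵢ−1)) = 0.
Check two-phase: ΣzᵢKᵢ = 1.177 > 1 and Σzᵢ/Kᵢ = 1.665 > 1, so g(0) = 0.177 > 0 and g(1) = -0.665 < 0.
Binary case is linear: z₁(K₁−1)(1+ψ₂(K₂−1)) + z₂(K₂−1)(1+ψ₂(K₁−1)) = 0
⇒ ψ₂ = [z₁(K₁−1)+z₂(K₂−1)] / [−(K₁−1)(K₂−1)] = 0.1770/0.5652 = 0.313
  n-butane: x = 0.451, y = 0.825
  acetone: x = 0.549, y = 0.175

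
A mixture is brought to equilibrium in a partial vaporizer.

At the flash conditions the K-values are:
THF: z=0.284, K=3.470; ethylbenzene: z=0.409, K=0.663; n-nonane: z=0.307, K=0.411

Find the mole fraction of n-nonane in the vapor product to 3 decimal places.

Rachford–Rice: g(ψ) = Σ zᵢ(Kᵢ−1)/(1+ψ(Kᵢ−1)) = 0.
g(0) = ΣzᵢKᵢ − 1 = 0.383 and g(1) = 1 − Σzᵢ/Kᵢ = -0.446, so a root lies in (0, 1).
Newton iteration, ψ⁰ = 0.5:
  ψ = 0.500: g = -0.1082, g' = -0.628 → ψ = 0.328
  ψ = 0.328: g = 0.0087, g' = -0.751 → ψ = 0.339
Converged at ψ = 0.339.
Compositions from xᵢ = zᵢ/(1+ψ(Kᵢ−1)), yᵢ = Kᵢxᵢ:
  THF: x = 0.155, y = 0.536
  ethylbenzene: x = 0.462, y = 0.306
  n-nonane: x = 0.384, y = 0.158

y_n-nonane = 0.158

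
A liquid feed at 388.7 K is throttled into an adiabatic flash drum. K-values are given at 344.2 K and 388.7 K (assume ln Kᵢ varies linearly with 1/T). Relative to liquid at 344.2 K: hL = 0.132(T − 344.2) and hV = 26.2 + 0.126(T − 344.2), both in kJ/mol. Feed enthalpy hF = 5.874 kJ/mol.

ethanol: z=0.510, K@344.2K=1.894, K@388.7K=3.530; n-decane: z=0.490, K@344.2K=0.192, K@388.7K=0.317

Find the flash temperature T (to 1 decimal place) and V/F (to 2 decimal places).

Adiabatic flash: solve Rachford–Rice at each trial T, then check hF = ψ·hV(T) + (1−ψ)·hL(T).
  T = 344.2 K: K = (1.894, 0.192), RR gives ψ = 0.083, H_out = 2.177 kJ/mol
  T = 388.7 K: K = (3.530, 0.317), RR gives ψ = 0.553, H_out = 20.216 kJ/mol
  T = 366.4 K: K = (2.633, 0.250), RR gives ψ = 0.380, H_out = 12.843 kJ/mol
  T = 355.3 K: K = (2.245, 0.220), RR gives ψ = 0.260, H_out = 8.268 kJ/mol
  T = 349.8 K: K = (2.066, 0.206), RR gives ψ = 0.183, H_out = 5.521 kJ/mol
  T = 352.6 K: K = (2.156, 0.213), RR gives ψ = 0.224, H_out = 6.973 kJ/mol
  T = 351.2 K: K = (2.111, 0.210), RR gives ψ = 0.204, H_out = 6.262 kJ/mol
Linear interpolation between T = 349.8 (H_out = 5.521) and T = 351.2 (H_out = 6.262) on hF = 5.874 gives T ≈ 350.5 K, at which ψ = 0.19.

T = 350.5 K, V/F = 0.19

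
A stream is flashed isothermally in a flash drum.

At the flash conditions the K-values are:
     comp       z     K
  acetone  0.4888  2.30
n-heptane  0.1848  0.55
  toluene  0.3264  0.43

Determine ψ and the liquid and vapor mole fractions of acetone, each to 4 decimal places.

Rachford–Rice: g(ψ) = Σ zᵢ(Kᵢ−1)/(1+ψ(Kᵢ−1)) = 0.
Check two-phase: ΣzᵢKᵢ = 1.3662 > 1 and Σzᵢ/Kᵢ = 1.3076 > 1, so g(0) = 0.3662 > 0 and g(1) = -0.3076 < 0.
Newton–Raphson from ψ = 0.5:
  ψ = 0.5000: g = 0.01760, g' = -0.5732 → ψ = 0.5307
  ψ = 0.5307: g = 0.00003, g' = -0.5718 → ψ = 0.5308
Converged at ψ = 0.5308.
Compositions from xᵢ = zᵢ/(1+ψ(Kᵢ−1)), yᵢ = Kᵢxᵢ:
  acetone: x = 0.2892, y = 0.6652
  n-heptane: x = 0.2428, y = 0.1335
  toluene: x = 0.4680, y = 0.2012

ψ = 0.5308, x_acetone = 0.2892, y_acetone = 0.6652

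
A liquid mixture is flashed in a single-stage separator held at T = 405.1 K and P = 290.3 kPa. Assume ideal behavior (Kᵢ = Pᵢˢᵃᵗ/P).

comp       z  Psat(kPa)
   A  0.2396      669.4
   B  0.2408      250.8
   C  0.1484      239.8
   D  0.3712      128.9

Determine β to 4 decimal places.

β = 0.0972

Raoult's law: Kᵢ = Pᵢˢᵃᵗ/P = Pᵢˢᵃᵗ/290.3.
  K_A = 669.4/290.3 = 2.305890, K_B = 250.8/290.3 = 0.863934, K_C = 239.8/290.3 = 0.826042, K_D = 128.9/290.3 = 0.444023
Newton iteration, β⁰ = 0.68:
  β = 0.6800: g = -0.23149, g' = -0.4225 → β = 0.1320
  β = 0.1320: g = -0.01564, g' = -0.4402 → β = 0.0965
  β = 0.0965: g = 0.00033, g' = -0.4596 → β = 0.0972
Converged at β = 0.0972.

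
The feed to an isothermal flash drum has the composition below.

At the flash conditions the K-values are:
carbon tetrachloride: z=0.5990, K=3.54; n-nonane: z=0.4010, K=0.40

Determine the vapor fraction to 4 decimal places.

Material balance + equilibrium reduce to Σ zᵢ(Kᵢ−1)/(1+ψ(Kᵢ−1)) = 0.
g(0) = ΣzᵢKᵢ − 1 = 1.2809 and g(1) = 1 − Σzᵢ/Kᵢ = -0.1717, so a root lies in (0, 1).
Iterate (Newton) starting at ψ = 0.5:
  ψ = 0.5000: g = 0.32653, g' = -1.0446 → ψ = 0.8126
  ψ = 0.8126: g = 0.02704, g' = -0.9614 → ψ = 0.8407
  ψ = 0.8407: g = -0.00026, g' = -0.9809 → ψ = 0.8405
Converged at ψ = 0.8405.

ψ = 0.8405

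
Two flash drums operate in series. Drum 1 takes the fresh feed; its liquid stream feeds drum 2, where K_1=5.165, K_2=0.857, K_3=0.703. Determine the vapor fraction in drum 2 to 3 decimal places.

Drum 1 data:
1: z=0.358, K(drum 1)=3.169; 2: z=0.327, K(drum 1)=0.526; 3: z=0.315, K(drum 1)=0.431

V/F (drum 2) = 0.668

Drum 1:
Let ψ₁ = V/F and solve Σ zᵢ(Kᵢ−1)/(1+ψ₁(Kᵢ−1)) = 0.
Check two-phase: ΣzᵢKᵢ = 1.442 > 1 and Σzᵢ/Kᵢ = 1.466 > 1, so g(0) = 0.442 > 0 and g(1) = -0.466 < 0.
Iterate (Newton) starting at ψ₁ = 0.32:
  ψ₁ = 0.320: g = 0.0565, g' = -0.841 → ψ₁ = 0.387
  ψ₁ = 0.387: g = 0.0024, g' = -0.776 → ψ₁ = 0.390
Converged at ψ₁ = 0.390.
Drum-1 compositions:
  1: x = 0.194, y = 0.614
  2: x = 0.401, y = 0.211
  3: x = 0.405, y = 0.175
Drum-2 feed = drum-1 liquid: z₂ = (0.1939, 0.4012, 0.4049).
Drum 2:
Newton–Raphson from ψ₂ = 0.64:
  ψ₂ = 0.640: g = 0.0087, g' = -0.315 → ψ₂ = 0.668
Converged at ψ₂ = 0.668.
  1: x = 0.051, y = 0.265
  2: x = 0.444, y = 0.380
  3: x = 0.505, y = 0.355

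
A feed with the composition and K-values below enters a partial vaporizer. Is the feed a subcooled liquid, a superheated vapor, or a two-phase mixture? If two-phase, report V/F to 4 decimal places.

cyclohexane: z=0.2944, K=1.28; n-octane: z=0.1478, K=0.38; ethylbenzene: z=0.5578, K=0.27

subcooled liquid

ΣzᵢKᵢ = 0.5836; Σzᵢ/Kᵢ = 2.6849.
Since ΣzᵢKᵢ < 1 the mixture is below its bubble point — single liquid phase.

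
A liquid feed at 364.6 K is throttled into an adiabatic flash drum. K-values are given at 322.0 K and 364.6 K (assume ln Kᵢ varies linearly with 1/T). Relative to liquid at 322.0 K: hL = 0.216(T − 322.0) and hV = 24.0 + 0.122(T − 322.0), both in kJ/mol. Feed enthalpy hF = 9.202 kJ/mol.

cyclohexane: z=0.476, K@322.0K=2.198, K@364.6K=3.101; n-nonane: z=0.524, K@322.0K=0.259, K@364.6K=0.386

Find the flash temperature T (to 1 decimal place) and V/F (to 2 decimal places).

Adiabatic flash: solve Rachford–Rice at each trial T, then check hF = ψ·hV(T) + (1−ψ)·hL(T).
  T = 322.0 K: K = (2.198, 0.259), RR gives ψ = 0.205, H_out = 4.920 kJ/mol
  T = 364.6 K: K = (3.101, 0.386), RR gives ψ = 0.526, H_out = 19.716 kJ/mol
  T = 343.3 K: K = (2.639, 0.320), RR gives ψ = 0.380, H_out = 12.968 kJ/mol
  T = 332.6 K: K = (2.414, 0.289), RR gives ψ = 0.299, H_out = 9.163 kJ/mol
  T = 338.0 K: K = (2.527, 0.304), RR gives ψ = 0.341, H_out = 11.131 kJ/mol
  T = 335.3 K: K = (2.470, 0.297), RR gives ψ = 0.320, H_out = 10.160 kJ/mol
  T = 334.0 K: K = (2.443, 0.293), RR gives ψ = 0.310, H_out = 9.683 kJ/mol
Linear interpolation between T = 332.6 (H_out = 9.163) and T = 334.0 (H_out = 9.683) on hF = 9.202 gives T ≈ 332.7 K, at which ψ = 0.30.

T = 332.7 K, V/F = 0.30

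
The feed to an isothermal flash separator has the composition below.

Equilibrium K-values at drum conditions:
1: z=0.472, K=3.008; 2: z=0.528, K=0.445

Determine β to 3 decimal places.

Material balance + equilibrium reduce to Σ zᵢ(Kᵢ−1)/(1+β(Kᵢ−1)) = 0.
Feasibility: ΣzᵢKᵢ = 1.655, Σzᵢ/Kᵢ = 1.343 — both > 1, two phases present.
Binary case is linear: z₁(K₁−1)(1+β(K₂−1)) + z₂(K₂−1)(1+β(K₁−1)) = 0
⇒ β = [z₁(K₁−1)+z₂(K₂−1)] / [−(K₁−1)(K₂−1)] = 0.6547/1.1144 = 0.588

β = 0.588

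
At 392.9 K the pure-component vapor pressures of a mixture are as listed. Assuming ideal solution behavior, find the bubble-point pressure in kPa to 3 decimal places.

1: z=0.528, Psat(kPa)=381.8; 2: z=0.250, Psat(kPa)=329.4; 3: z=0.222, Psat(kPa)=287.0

Pbub = 347.654 kPa

At the bubble point ψ → 0, so ΣzᵢKᵢ = 1 with Kᵢ = Pᵢˢᵃᵗ/P ⇒ P = ΣzᵢPᵢˢᵃᵗ.
P = 0.528·381.8 + 0.250·329.4 + 0.222·287.0 = 347.654 kPa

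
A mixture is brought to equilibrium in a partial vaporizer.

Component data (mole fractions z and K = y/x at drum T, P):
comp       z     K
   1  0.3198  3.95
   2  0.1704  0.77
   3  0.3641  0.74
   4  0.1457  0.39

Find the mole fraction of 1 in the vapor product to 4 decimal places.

Let ψ = V/F and solve Σ zᵢ(Kᵢ−1)/(1+ψ(Kᵢ−1)) = 0.
g(0) = ΣzᵢKᵢ − 1 = 0.7207 and g(1) = 1 − Σzᵢ/Kᵢ = -0.1679, so a root lies in (0, 1).
Newton–Raphson from ψ = 0.45:
  ψ = 0.4500: g = 0.13190, g' = -0.6595 → ψ = 0.6500
  ψ = 0.6500: g = 0.01610, g' = -0.5239 → ψ = 0.6807
  ψ = 0.6807: g = 0.00014, g' = -0.5151 → ψ = 0.6810
Converged at ψ = 0.6810.
Compositions from xᵢ = zᵢ/(1+ψ(Kᵢ−1)), yᵢ = Kᵢxᵢ:
  1: x = 0.1063, y = 0.4198
  2: x = 0.2020, y = 0.1556
  3: x = 0.4424, y = 0.3274
  4: x = 0.2492, y = 0.0972

y_1 = 0.4198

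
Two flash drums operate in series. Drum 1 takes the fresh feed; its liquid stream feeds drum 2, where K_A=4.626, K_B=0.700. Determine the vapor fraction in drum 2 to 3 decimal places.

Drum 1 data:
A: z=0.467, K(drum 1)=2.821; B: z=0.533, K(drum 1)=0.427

V/F (drum 2) = 0.588

Drum 1:
Let ψ₁ = V/F and solve Σ zᵢ(Kᵢ−1)/(1+ψ₁(Kᵢ−1)) = 0.
Check two-phase: ΣzᵢKᵢ = 1.545 > 1 and Σzᵢ/Kᵢ = 1.414 > 1, so g(0) = 0.545 > 0 and g(1) = -0.414 < 0.
Iterate (Newton) starting at ψ₁ = 0.53:
  ψ₁ = 0.530: g = -0.0059, g' = -0.762 → ψ₁ = 0.522
Converged at ψ₁ = 0.522.
Drum-1 compositions:
  A: x = 0.239, y = 0.675
  B: x = 0.761, y = 0.325
Drum-2 feed = drum-1 liquid: z₂ = (0.2393, 0.7607).
Drum 2:
Material balance + equilibrium reduce to Σ zᵢ(Kᵢ−1)/(1+ψ₂(Kᵢ−1)) = 0.
g(0) = ΣzᵢKᵢ − 1 = 0.640 and g(1) = 1 − Σzᵢ/Kᵢ = -0.138, so a root lies in (0, 1).
Binary case is linear: z₁(K₁−1)(1+ψ₂(K₂−1)) + z₂(K₂−1)(1+ψ₂(K₁−1)) = 0
⇒ ψ₂ = [z₁(K₁−1)+z₂(K₂−1)] / [−(K₁−1)(K₂−1)] = 0.6397/1.0878 = 0.588
  A: x = 0.076, y = 0.353
  B: x = 0.924, y = 0.647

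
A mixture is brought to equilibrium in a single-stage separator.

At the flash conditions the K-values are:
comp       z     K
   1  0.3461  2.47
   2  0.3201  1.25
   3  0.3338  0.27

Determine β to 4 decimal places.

Rachford–Rice: g(β) = Σ zᵢ(Kᵢ−1)/(1+β(Kᵢ−1)) = 0.
g(0) = ΣzᵢKᵢ − 1 = 0.3451 and g(1) = 1 − Σzᵢ/Kᵢ = -0.6325, so a root lies in (0, 1).
Iterate (Newton) starting at β = 0.35:
  β = 0.3500: g = 0.08222, g' = -0.6639 → β = 0.4738
  β = 0.4738: g = -0.00110, g' = -0.6916 → β = 0.4722
Converged at β = 0.4722.

β = 0.4722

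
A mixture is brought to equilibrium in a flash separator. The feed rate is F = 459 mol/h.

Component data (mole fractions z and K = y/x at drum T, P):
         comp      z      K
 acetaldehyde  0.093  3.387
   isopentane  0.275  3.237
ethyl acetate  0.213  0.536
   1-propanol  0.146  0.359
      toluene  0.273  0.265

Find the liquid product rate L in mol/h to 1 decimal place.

L = 317.3 mol/h

Rachford–Rice: g(β) = Σ zᵢ(Kᵢ−1)/(1+β(Kᵢ−1)) = 0.
g(0) = ΣzᵢKᵢ − 1 = 0.444 and g(1) = 1 − Σzᵢ/Kᵢ = -0.947, so a root lies in (0, 1).
Iterate (Newton) starting at β = 0.47:
  β = 0.470: g = -0.1624, g' = -0.987 → β = 0.305
  β = 0.305: g = 0.0036, g' = -1.063 → β = 0.309
Converged at β = 0.309.
Then V = β·F = 0.3088·459 = 141.7 mol/h and L = F − V = 317.3 mol/h.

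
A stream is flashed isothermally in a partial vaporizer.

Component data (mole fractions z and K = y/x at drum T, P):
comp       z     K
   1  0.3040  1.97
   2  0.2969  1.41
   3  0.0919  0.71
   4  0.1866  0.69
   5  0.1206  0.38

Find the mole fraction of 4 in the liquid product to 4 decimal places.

Newton–Raphson from V/F = 0.5:
  V/F = 0.5000: g = 0.09160, g' = -0.2971 → V/F = 0.8083
  V/F = 0.8083: g = -0.00516, g' = -0.3494 → V/F = 0.7935
  V/F = 0.7935: g = -0.00004, g' = -0.3439 → V/F = 0.7934
Converged at V/F = 0.7934.
Compositions from xᵢ = zᵢ/(1+V/F(Kᵢ−1)), yᵢ = Kᵢxᵢ:
  1: x = 0.1718, y = 0.3384
  2: x = 0.2240, y = 0.3159
  3: x = 0.1194, y = 0.0847
  4: x = 0.2475, y = 0.1707
  5: x = 0.2374, y = 0.0902

x_4 = 0.2475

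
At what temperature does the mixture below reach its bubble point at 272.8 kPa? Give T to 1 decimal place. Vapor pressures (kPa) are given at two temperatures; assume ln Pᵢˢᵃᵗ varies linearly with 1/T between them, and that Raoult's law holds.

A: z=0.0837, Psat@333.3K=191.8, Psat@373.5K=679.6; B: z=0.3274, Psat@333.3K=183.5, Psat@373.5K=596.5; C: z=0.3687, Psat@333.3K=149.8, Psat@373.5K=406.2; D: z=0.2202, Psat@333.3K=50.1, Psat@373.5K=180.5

Bubble-point temperature: ΣzᵢPᵢˢᵃᵗ(T) = P. Interpolate ln Pᵢˢᵃᵗ = aᵢ + bᵢ/T.
  T = 333.3 K: ΣzᵢPᵢˢᵃᵗ = 142.39 kPa
  T = 373.5 K: ΣzᵢPᵢˢᵃᵗ = 441.69 kPa
  T = 353.4 K: ΣzᵢPᵢˢᵃᵗ = 258.62 kPa
  T = 363.4 K: ΣzᵢPᵢˢᵃᵗ = 339.93 kPa
  T = 358.4 K: ΣzᵢPᵢˢᵃᵗ = 297.04 kPa
  T = 355.9 K: ΣzᵢPᵢˢᵃᵗ = 277.29 kPa
Interpolating between 353.4 K and 355.9 K gives T ≈ 355.3 K.

T = 355.3 K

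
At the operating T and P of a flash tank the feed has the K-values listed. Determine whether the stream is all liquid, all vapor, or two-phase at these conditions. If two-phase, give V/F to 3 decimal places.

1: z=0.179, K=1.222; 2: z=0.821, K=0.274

all liquid

ΣzᵢKᵢ = 0.444; Σzᵢ/Kᵢ = 3.143.
Since ΣzᵢKᵢ < 1 the mixture is below its bubble point — single liquid phase.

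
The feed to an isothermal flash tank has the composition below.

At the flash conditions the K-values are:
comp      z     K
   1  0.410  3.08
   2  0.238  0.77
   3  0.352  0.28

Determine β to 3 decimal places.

Let β = V/F and solve Σ zᵢ(Kᵢ−1)/(1+β(Kᵢ−1)) = 0.
g(0) = ΣzᵢKᵢ − 1 = 0.545 and g(1) = 1 − Σzᵢ/Kᵢ = -0.699, so a root lies in (0, 1).
Iterate (Newton) starting at β = 0.66:
  β = 0.660: g = -0.1881, g' = -0.995 → β = 0.471
  β = 0.471: g = -0.0141, g' = -0.886 → β = 0.455
Converged at β = 0.455.

β = 0.455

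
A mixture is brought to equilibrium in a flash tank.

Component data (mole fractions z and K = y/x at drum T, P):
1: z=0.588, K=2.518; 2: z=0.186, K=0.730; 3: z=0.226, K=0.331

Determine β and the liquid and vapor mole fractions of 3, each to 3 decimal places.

β = 0.818, x_3 = 0.499, y_3 = 0.165

Material balance + equilibrium reduce to Σ zᵢ(Kᵢ−1)/(1+β(Kᵢ−1)) = 0.
g(0) = ΣzᵢKᵢ − 1 = 0.691 and g(1) = 1 − Σzᵢ/Kᵢ = -0.171, so a root lies in (0, 1).
Newton iteration, β⁰ = 0.6:
  β = 0.600: g = 0.1546, g' = -0.673 → β = 0.830
  β = 0.830: g = -0.0096, g' = -0.799 → β = 0.818
Converged at β = 0.818.
Compositions from xᵢ = zᵢ/(1+β(Kᵢ−1)), yᵢ = Kᵢxᵢ:
  1: x = 0.262, y = 0.661
  2: x = 0.239, y = 0.174
  3: x = 0.499, y = 0.165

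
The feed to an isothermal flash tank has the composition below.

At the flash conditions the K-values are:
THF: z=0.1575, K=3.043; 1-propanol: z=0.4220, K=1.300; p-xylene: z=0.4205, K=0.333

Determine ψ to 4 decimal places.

ψ = 0.2401

Iterate (Newton) starting at ψ = 0.43:
  ψ = 0.4300: g = -0.10984, g' = -0.5839 → ψ = 0.2419
  ψ = 0.2419: g = -0.00104, g' = -0.5934 → ψ = 0.2401
Converged at ψ = 0.2401.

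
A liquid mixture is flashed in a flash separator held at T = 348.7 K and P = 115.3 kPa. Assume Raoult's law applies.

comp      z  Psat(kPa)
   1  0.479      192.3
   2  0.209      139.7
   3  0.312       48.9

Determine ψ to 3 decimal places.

Raoult's law: Kᵢ = Pᵢˢᵃᵗ/P = Pᵢˢᵃᵗ/115.3.
  K_1 = 192.3/115.3 = 1.66782, K_2 = 139.7/115.3 = 1.21162, K_3 = 48.9/115.3 = 0.42411
Iterate (Newton) starting at ψ = 0.5:
  ψ = 0.500: g = 0.0275, g' = -0.332 → ψ = 0.583
  ψ = 0.583: g = -0.0008, g' = -0.353 → ψ = 0.581
Converged at ψ = 0.581.

ψ = 0.581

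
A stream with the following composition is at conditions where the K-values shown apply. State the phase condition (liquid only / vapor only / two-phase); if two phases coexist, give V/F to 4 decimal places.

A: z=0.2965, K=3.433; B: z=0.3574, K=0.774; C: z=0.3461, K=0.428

ΣzᵢKᵢ = 1.4426; Σzᵢ/Kᵢ = 1.3568.
Both exceed 1, so a two-phase solution exists.
Iterate (Newton) starting at ψ = 0.5:
  ψ = 0.5000: g = -0.04287, g' = -0.6026 → ψ = 0.4289
  ψ = 0.4289: g = 0.00127, g' = -0.6415 → ψ = 0.4308
Converged at ψ = 0.4308.

two-phase, V/F = 0.4308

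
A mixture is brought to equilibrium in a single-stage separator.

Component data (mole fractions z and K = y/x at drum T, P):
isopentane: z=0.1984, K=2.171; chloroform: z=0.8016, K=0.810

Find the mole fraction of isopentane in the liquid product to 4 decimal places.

x_isopentane = 0.1396

Rachford–Rice: g(ψ) = Σ zᵢ(Kᵢ−1)/(1+ψ(Kᵢ−1)) = 0.
g(0) = ΣzᵢKᵢ − 1 = 0.0800 and g(1) = 1 − Σzᵢ/Kᵢ = -0.0810, so a root lies in (0, 1).
Iterate (Newton) starting at ψ = 0.5:
  ψ = 0.5000: g = -0.02176, g' = -0.1436 → ψ = 0.3484
  ψ = 0.3484: g = 0.00190, g' = -0.1704 → ψ = 0.3596
  ψ = 0.3596: g = 0.00001, g' = -0.1681 → ψ = 0.3597
Converged at ψ = 0.3597.
Compositions from xᵢ = zᵢ/(1+ψ(Kᵢ−1)), yᵢ = Kᵢxᵢ:
  isopentane: x = 0.1396, y = 0.3031
  chloroform: x = 0.8604, y = 0.6969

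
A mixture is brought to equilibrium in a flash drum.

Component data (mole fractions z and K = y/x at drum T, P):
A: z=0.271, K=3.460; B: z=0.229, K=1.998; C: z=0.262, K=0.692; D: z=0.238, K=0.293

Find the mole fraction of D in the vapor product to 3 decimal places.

y_D = 0.125

Newton–Raphson from β = 0.5:
  β = 0.500: g = 0.0958, g' = -0.751 → β = 0.628
Converged at β = 0.628.
Compositions from xᵢ = zᵢ/(1+β(Kᵢ−1)), yᵢ = Kᵢxᵢ:
  A: x = 0.107, y = 0.369
  B: x = 0.141, y = 0.281
  C: x = 0.325, y = 0.225
  D: x = 0.428, y = 0.125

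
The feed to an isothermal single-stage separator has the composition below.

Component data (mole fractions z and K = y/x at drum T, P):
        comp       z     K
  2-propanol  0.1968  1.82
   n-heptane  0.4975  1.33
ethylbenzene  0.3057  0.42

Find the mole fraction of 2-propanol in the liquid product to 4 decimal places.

x_2-propanol = 0.1381

Material balance + equilibrium reduce to Σ zᵢ(Kᵢ−1)/(1+ψ(Kᵢ−1)) = 0.
Feasibility: ΣzᵢKᵢ = 1.1482, Σzᵢ/Kᵢ = 1.2100 — both > 1, two phases present.
Iterate (Newton) starting at ψ = 0.5:
  ψ = 0.5000: g = 0.00565, g' = -0.3105 → ψ = 0.5182
  ψ = 0.5182: g = -0.00004, g' = -0.3149 → ψ = 0.5181
Converged at ψ = 0.5181.
Compositions from xᵢ = zᵢ/(1+ψ(Kᵢ−1)), yᵢ = Kᵢxᵢ:
  2-propanol: x = 0.1381, y = 0.2514
  n-heptane: x = 0.4249, y = 0.5651
  ethylbenzene: x = 0.4370, y = 0.1835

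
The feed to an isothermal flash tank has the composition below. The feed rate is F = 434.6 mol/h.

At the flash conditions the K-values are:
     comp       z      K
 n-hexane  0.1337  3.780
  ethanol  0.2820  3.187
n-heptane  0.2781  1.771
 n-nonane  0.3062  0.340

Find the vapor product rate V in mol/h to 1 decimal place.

V = 367.4 mol/h

Material balance + equilibrium reduce to Σ zᵢ(Kᵢ−1)/(1+ψ(Kᵢ−1)) = 0.
Check two-phase: ΣzᵢKᵢ = 2.0007 > 1 and Σzᵢ/Kᵢ = 1.1815 > 1, so g(0) = 1.0007 > 0 and g(1) = -0.1815 < 0.
Newton iteration, ψ⁰ = 0.41:
  ψ = 0.4100: g = 0.38472, g' = -0.9468 → ψ = 0.8164
  ψ = 0.8164: g = 0.02851, g' = -0.9598 → ψ = 0.8461
  ψ = 0.8461: g = -0.00061, g' = -1.0025 → ψ = 0.8454
Converged at ψ = 0.8454.
Then V = ψ·F = 0.8454·434.6 = 367.4 mol/h and L = F − V = 67.2 mol/h.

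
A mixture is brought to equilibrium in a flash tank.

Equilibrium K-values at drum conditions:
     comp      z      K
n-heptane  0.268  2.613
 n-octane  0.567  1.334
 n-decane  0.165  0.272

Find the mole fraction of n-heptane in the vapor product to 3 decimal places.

y_n-heptane = 0.292

Let β = V/F and solve Σ zᵢ(Kᵢ−1)/(1+β(Kᵢ−1)) = 0.
g(0) = ΣzᵢKᵢ − 1 = 0.502 and g(1) = 1 − Σzᵢ/Kᵢ = -0.134, so a root lies in (0, 1).
Iterate (Newton) starting at β = 0.5:
  β = 0.500: g = 0.2127, g' = -0.476 → β = 0.947
  β = 0.947: g = -0.0714, g' = -1.050 → β = 0.879
  β = 0.879: g = -0.0081, g' = -0.830 → β = 0.869
Converged at β = 0.869.
Compositions from xᵢ = zᵢ/(1+β(Kᵢ−1)), yᵢ = Kᵢxᵢ:
  n-heptane: x = 0.112, y = 0.292
  n-octane: x = 0.439, y = 0.586
  n-decane: x = 0.449, y = 0.122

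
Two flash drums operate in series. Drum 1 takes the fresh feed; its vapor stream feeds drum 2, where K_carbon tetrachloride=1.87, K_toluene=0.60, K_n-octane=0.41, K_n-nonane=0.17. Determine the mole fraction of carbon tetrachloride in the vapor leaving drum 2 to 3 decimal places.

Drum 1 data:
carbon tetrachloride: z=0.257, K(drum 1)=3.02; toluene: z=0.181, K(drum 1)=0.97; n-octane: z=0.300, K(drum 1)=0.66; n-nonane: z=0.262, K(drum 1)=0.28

Drum 1:
Let ψ₁ = V/F and solve Σ zᵢ(Kᵢ−1)/(1+ψ₁(Kᵢ−1)) = 0.
g(0) = ΣzᵢKᵢ − 1 = 0.223 and g(1) = 1 − Σzᵢ/Kᵢ = -0.662, so a root lies in (0, 1).
Iterate (Newton) starting at ψ₁ = 0.66:
  ψ₁ = 0.660: g = -0.2740, g' = -0.744 → ψ₁ = 0.292
  ψ₁ = 0.292: g = -0.0307, g' = -0.676 → ψ₁ = 0.246
  ψ₁ = 0.246: g = 0.0007, g' = -0.710 → ψ₁ = 0.247
Converged at ψ₁ = 0.247.
Drum-1 compositions:
  carbon tetrachloride: x = 0.171, y = 0.518
  toluene: x = 0.182, y = 0.177
  n-octane: x = 0.328, y = 0.216
  n-nonane: x = 0.319, y = 0.089
Drum-2 feed = drum-1 vapor: z₂ = (0.5177, 0.1769, 0.2162, 0.0892).
Drum 2:
Let ψ₂ = V/F and solve Σ zᵢ(Kᵢ−1)/(1+ψ₂(Kᵢ−1)) = 0.
Check two-phase: ΣzᵢKᵢ = 1.178 > 1 and Σzᵢ/Kᵢ = 1.624 > 1, so g(0) = 0.178 > 0 and g(1) = -0.624 < 0.
Iterate (Newton) starting at ψ₂ = 0.5:
  ψ₂ = 0.500: g = -0.0821, g' = -0.566 → ψ₂ = 0.355
  ψ₂ = 0.355: g = -0.0046, g' = -0.511 → ψ₂ = 0.346
Converged at ψ₂ = 0.346.
  carbon tetrachloride: x = 0.398, y = 0.744
  toluene: x = 0.205, y = 0.123
  n-octane: x = 0.272, y = 0.111
  n-nonane: x = 0.125, y = 0.021

y_carbon tetrachloride (drum 2) = 0.744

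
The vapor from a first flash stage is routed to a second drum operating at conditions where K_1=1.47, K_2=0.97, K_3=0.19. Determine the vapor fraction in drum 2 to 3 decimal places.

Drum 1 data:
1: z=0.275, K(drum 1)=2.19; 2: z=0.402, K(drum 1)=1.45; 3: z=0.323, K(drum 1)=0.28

Drum 1:
Newton–Raphson from ψ₁ = 0.61:
  ψ₁ = 0.610: g = -0.0831, g' = -0.713 → ψ₁ = 0.493
  ψ₁ = 0.493: g = -0.0065, g' = -0.612 → ψ₁ = 0.483
Converged at ψ₁ = 0.483.
Drum-1 compositions:
  1: x = 0.175, y = 0.383
  2: x = 0.330, y = 0.479
  3: x = 0.495, y = 0.139
Drum-2 feed = drum-1 vapor: z₂ = (0.3825, 0.4789, 0.1386).
Drum 2:
Let ψ₂ = V/F and solve Σ zᵢ(Kᵢ−1)/(1+ψ₂(Kᵢ−1)) = 0.
Check two-phase: ΣzᵢKᵢ = 1.053 > 1 and Σzᵢ/Kᵢ = 1.483 > 1, so g(0) = 0.053 > 0 and g(1) = -0.483 < 0.
Newton iteration, ψ₂⁰ = 0.5:
  ψ₂ = 0.500: g = -0.0577, g' = -0.313 → ψ₂ = 0.315
  ψ₂ = 0.315: g = -0.0088, g' = -0.229 → ψ₂ = 0.277
  ψ₂ = 0.277: g = -0.0002, g' = -0.218 → ψ₂ = 0.276
Converged at ψ₂ = 0.276.
  1: x = 0.339, y = 0.498
  2: x = 0.483, y = 0.468
  3: x = 0.179, y = 0.034

V/F (drum 2) = 0.276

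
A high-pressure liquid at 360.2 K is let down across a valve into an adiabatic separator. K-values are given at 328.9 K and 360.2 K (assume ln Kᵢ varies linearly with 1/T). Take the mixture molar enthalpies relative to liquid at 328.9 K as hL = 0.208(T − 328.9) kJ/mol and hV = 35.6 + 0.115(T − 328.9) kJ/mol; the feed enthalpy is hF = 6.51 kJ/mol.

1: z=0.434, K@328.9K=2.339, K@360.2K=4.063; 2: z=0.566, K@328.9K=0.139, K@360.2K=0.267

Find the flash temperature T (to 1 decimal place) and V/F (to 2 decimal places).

T = 334.0 K, V/F = 0.16

Adiabatic flash: solve Rachford–Rice at each trial T, then check hF = ψ·hV(T) + (1−ψ)·hL(T).
  T = 328.9 K: K = (2.339, 0.139), RR gives ψ = 0.081, H_out = 2.896 kJ/mol
  T = 360.2 K: K = (4.063, 0.267), RR gives ψ = 0.407, H_out = 19.825 kJ/mol
  T = 344.5 K: K = (3.119, 0.195), RR gives ψ = 0.272, H_out = 12.541 kJ/mol
  T = 336.7 K: K = (2.710, 0.165), RR gives ψ = 0.189, H_out = 8.214 kJ/mol
  T = 332.8 K: K = (2.520, 0.152), RR gives ψ = 0.139, H_out = 5.718 kJ/mol
  T = 334.8 K: K = (2.616, 0.159), RR gives ψ = 0.166, H_out = 7.033 kJ/mol
Linear interpolation between T = 332.8 (H_out = 5.718) and T = 334.8 (H_out = 7.033) on hF = 6.51 gives T ≈ 334.0 K, at which ψ = 0.16.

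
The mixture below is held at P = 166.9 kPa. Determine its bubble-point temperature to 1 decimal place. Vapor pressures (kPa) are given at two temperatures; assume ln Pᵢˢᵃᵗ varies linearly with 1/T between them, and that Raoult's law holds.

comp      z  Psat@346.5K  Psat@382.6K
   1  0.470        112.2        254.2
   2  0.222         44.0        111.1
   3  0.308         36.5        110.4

T = 379.7 K

Bubble-point temperature: ΣzᵢPᵢˢᵃᵗ(T) = P. Interpolate ln Pᵢˢᵃᵗ = aᵢ + bᵢ/T.
  T = 346.5 K: ΣzᵢPᵢˢᵃᵗ = 73.74 kPa
  T = 382.6 K: ΣzᵢPᵢˢᵃᵗ = 178.14 kPa
  T = 364.6 K: ΣzᵢPᵢˢᵃᵗ = 117.12 kPa
  T = 373.6 K: ΣzᵢPᵢˢᵃᵗ = 145.12 kPa
  T = 378.1 K: ΣzᵢPᵢˢᵃᵗ = 160.97 kPa
  T = 380.4 K: ΣzᵢPᵢˢᵃᵗ = 169.58 kPa
Interpolating between 378.1 K and 380.4 K gives T ≈ 379.7 K.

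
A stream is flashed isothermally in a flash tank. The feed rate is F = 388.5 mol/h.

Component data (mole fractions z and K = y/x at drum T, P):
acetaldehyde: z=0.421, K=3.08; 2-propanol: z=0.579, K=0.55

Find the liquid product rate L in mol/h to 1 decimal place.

L = 133.2 mol/h

Newton–Raphson from ψ = 0.5:
  ψ = 0.500: g = 0.0931, g' = -0.633 → ψ = 0.647
  ψ = 0.647: g = 0.0057, g' = -0.564 → ψ = 0.657
Converged at ψ = 0.657.
Then V = ψ·F = 0.6572·388.5 = 255.3 mol/h and L = F − V = 133.2 mol/h.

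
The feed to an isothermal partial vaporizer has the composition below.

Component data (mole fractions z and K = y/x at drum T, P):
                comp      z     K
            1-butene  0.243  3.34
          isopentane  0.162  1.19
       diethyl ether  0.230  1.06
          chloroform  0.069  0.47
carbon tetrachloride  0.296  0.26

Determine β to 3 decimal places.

Let β = V/F and solve Σ zᵢ(Kᵢ−1)/(1+β(Kᵢ−1)) = 0.
Check two-phase: ΣzᵢKᵢ = 1.358 > 1 and Σzᵢ/Kᵢ = 1.711 > 1, so g(0) = 0.358 > 0 and g(1) = -0.711 < 0.
Newton–Raphson from β = 0.5:
  β = 0.500: g = -0.0939, g' = -0.732 → β = 0.372
  β = 0.372: g = -0.0014, g' = -0.725 → β = 0.370
Converged at β = 0.370.

β = 0.370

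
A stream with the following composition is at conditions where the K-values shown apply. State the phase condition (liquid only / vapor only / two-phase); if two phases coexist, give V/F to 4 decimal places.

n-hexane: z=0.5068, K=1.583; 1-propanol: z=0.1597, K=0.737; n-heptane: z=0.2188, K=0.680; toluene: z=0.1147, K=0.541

ΣzᵢKᵢ = 1.1308; Σzᵢ/Kᵢ = 1.0706.
Both exceed 1, so a two-phase solution exists.
Rachford–Rice: g(ψ) = Σ zᵢ(Kᵢ−1)/(1+ψ(Kᵢ−1)) = 0.
Iterate (Newton) starting at ψ = 0.67:
  ψ = 0.6700: g = -0.00367, g' = -0.1921 → ψ = 0.6509
Converged at ψ = 0.6509.

two-phase, V/F = 0.6509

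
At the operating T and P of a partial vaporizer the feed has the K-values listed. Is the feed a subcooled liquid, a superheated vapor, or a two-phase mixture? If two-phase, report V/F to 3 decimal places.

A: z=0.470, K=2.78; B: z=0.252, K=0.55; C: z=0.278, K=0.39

ΣzᵢKᵢ = 1.554; Σzᵢ/Kᵢ = 1.340.
Both exceed 1, so a two-phase solution exists.
Let ψ = V/F and solve Σ zᵢ(Kᵢ−1)/(1+ψ(Kᵢ−1)) = 0.
Newton iteration, ψ⁰ = 0.5:
  ψ = 0.500: g = 0.0523, g' = -0.716 → ψ = 0.573
  ψ = 0.573: g = 0.0006, g' = -0.702 → ψ = 0.574
Converged at ψ = 0.574.

two-phase, V/F = 0.574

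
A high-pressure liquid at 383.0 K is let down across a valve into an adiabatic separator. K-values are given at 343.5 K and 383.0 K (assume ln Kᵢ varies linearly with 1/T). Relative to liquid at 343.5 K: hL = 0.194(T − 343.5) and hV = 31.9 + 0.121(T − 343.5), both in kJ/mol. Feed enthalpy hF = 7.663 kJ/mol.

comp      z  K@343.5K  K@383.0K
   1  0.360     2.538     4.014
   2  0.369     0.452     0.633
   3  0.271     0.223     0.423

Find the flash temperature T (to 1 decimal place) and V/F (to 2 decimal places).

Adiabatic flash: solve Rachford–Rice at each trial T, then check hF = ψ·hV(T) + (1−ψ)·hL(T).
  T = 343.5 K: K = (2.538, 0.452, 0.223), RR gives ψ = 0.140, H_out = 4.477 kJ/mol
  T = 383.0 K: K = (4.014, 0.633, 0.423), RR gives ψ = 0.563, H_out = 24.001 kJ/mol
  T = 363.2 K: K = (3.230, 0.540, 0.312), RR gives ψ = 0.353, H_out = 14.582 kJ/mol
  T = 353.4 K: K = (2.875, 0.495, 0.265), RR gives ψ = 0.253, H_out = 9.799 kJ/mol
  T = 348.4 K: K = (2.702, 0.473, 0.243), RR gives ψ = 0.198, H_out = 7.197 kJ/mol
  T = 350.9 K: K = (2.787, 0.484, 0.254), RR gives ψ = 0.226, H_out = 8.516 kJ/mol
  T = 349.6 K: K = (2.743, 0.479, 0.249), RR gives ψ = 0.211, H_out = 7.835 kJ/mol
Linear interpolation between T = 348.4 (H_out = 7.197) and T = 349.6 (H_out = 7.835) on hF = 7.663 gives T ≈ 349.3 K, at which ψ = 0.21.

T = 349.3 K, V/F = 0.21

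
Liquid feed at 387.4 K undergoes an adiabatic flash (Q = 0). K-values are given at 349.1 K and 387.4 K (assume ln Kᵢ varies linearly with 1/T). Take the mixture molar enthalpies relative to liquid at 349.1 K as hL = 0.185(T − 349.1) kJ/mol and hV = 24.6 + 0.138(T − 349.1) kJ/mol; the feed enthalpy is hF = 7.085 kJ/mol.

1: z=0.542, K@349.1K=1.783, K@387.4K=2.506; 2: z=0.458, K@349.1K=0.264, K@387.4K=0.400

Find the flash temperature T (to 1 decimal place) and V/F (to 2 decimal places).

Adiabatic flash: solve Rachford–Rice at each trial T, then check hF = ψ·hV(T) + (1−ψ)·hL(T).
  T = 349.1 K: K = (1.783, 0.264), RR gives ψ = 0.151, H_out = 3.726 kJ/mol
  T = 387.4 K: K = (2.506, 0.400), RR gives ψ = 0.599, H_out = 20.748 kJ/mol
  T = 368.2 K: K = (2.132, 0.328), RR gives ψ = 0.402, H_out = 13.067 kJ/mol
  T = 358.6 K: K = (1.953, 0.295), RR gives ψ = 0.288, H_out = 8.725 kJ/mol
  T = 353.9 K: K = (1.868, 0.279), RR gives ψ = 0.225, H_out = 6.366 kJ/mol
  T = 356.2 K: K = (1.910, 0.287), RR gives ψ = 0.257, H_out = 7.544 kJ/mol
Linear interpolation between T = 353.9 (H_out = 6.366) and T = 356.2 (H_out = 7.544) on hF = 7.085 gives T ≈ 355.3 K, at which ψ = 0.24.

T = 355.3 K, V/F = 0.24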